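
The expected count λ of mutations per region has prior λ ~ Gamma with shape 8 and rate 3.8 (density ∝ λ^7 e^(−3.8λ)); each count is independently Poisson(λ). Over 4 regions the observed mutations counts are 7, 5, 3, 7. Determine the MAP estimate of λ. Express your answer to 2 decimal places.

λ̂_MAP = 3.72

Σxᵢ = 7+5+3+7 = 22, with n = 4.
Posterior ∝ λ^7e^(−3.8λ) · λ^22e^(−4λ) = λ^29e^(−7.8λ), i.e. Gamma(shape=30, rate=7.8).
The mode of a Gamma(a, b) with a ≥ 1 (shape–rate) is (a−1)/b = 29/7.8 ≈ 3.72.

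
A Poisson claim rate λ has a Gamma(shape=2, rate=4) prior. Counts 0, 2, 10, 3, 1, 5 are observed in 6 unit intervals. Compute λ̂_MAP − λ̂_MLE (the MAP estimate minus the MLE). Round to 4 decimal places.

Σxᵢ = 21. Posterior is Gamma(23, 10); MAP = (23−1)/10 = 22/10 ≈ 2.20000.
MLE = x̄ = 21/6 ≈ 3.50000.
Difference = 22/10 − 21/6 = -13/10 ≈ -1.3000.

MAP − MLE = -1.3000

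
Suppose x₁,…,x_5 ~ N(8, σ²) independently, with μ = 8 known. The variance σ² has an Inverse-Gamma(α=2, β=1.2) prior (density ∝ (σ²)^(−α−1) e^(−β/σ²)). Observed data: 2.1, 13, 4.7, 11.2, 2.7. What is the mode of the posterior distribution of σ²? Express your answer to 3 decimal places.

Sum of squared deviations about the known mean: SS = (2.1−8)² + (13−8)² + (4.7−8)² + (11.2−8)² + (2.7−8)² = 109.03.
The Normal likelihood contributes (σ²)^(−n/2) exp(−SS/(2σ²)), so the posterior is Inverse-Gamma(α + n/2, β + SS/2) = Inverse-Gamma(4.5, 55.715).
The mode of Inverse-Gamma(a, b) is b/(a+1) = 55.715/5.5 ≈ 10.130.

σ̂²_MAP = 10.130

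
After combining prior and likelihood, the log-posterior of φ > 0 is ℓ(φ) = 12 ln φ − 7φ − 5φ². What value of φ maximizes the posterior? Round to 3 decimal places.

ℓ'(φ) = 12/φ − 7 − 10φ. Setting this to zero and multiplying by φ: 10φ² + 7φ − 12 = 0.
φ = (−7 + √(7² + 4·10·12)) / (2·10) = (−7 + √529) / 20 = (−7 + 23)/20 = 4/5.
ℓ''(φ) = −12/φ² − 10 < 0, confirming a maximum.

φ̂_MAP = 0.800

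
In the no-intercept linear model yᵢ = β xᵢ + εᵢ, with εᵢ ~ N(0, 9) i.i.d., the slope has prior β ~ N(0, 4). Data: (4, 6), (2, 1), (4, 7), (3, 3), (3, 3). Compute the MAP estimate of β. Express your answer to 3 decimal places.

log p(β | y) = −Σ(yᵢ − βxᵢ)²/(2·9) − β²/(2·4) + const.
Setting the derivative to zero: Σxᵢ(yᵢ − βxᵢ)/9 − β/4 = 0, so β = Σxᵢyᵢ / (Σxᵢ² + σ²/τ²).
Σxᵢyᵢ = 4·6 + 2·1 + 4·7 + 3·3 + 3·3 = 72; Σxᵢ² = 54; σ²/τ² = 2.25.
β̂_MAP = 72 / (54 + 2.25) = 72/56.25 ≈ 1.280.

β̂_MAP = 1.280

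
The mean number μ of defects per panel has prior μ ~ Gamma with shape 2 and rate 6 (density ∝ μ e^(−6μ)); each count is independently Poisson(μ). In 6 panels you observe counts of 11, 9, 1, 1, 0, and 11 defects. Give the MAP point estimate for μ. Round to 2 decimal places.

Σxᵢ = 11+9+1+1+0+11 = 33, with n = 6.
Posterior ∝ μe^(−6μ) · μ^33e^(−6μ) = μ^34e^(−12μ), i.e. Gamma(shape=35, rate=12).
The mode of a Gamma(a, b) with a ≥ 1 (shape–rate) is (a−1)/b = 34/12 ≈ 2.83.

μ̂_MAP = 2.83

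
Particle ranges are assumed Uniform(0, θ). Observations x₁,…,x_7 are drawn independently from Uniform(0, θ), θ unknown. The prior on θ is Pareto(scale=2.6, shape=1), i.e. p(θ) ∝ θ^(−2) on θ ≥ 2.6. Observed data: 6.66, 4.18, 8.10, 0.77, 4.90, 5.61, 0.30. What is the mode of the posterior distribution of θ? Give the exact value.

The Uniform(0, θ) likelihood is θ^(−n) for θ ≥ max(xᵢ), zero otherwise. Here max(xᵢ) = 8.10.
Posterior ∝ θ^(−2) · θ^(−7) = θ^(−9) on θ ≥ max(2.6, 8.10) = 8.10.
This density is strictly decreasing in θ, so the posterior mode lies at the lower boundary of the support.

θ̂_MAP = 8.10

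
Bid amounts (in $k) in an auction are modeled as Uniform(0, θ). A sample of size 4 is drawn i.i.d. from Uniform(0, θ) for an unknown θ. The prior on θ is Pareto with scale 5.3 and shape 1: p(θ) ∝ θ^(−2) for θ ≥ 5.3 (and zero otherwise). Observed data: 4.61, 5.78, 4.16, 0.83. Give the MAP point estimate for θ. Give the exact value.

θ̂_MAP = 5.78

The Uniform(0, θ) likelihood is θ^(−n) for θ ≥ max(xᵢ), zero otherwise. Here max(xᵢ) = 5.78.
Posterior ∝ θ^(−2) · θ^(−4) = θ^(−6) on θ ≥ max(5.3, 5.78) = 5.78.
This density is strictly decreasing in θ, so the posterior mode lies at the lower boundary of the support.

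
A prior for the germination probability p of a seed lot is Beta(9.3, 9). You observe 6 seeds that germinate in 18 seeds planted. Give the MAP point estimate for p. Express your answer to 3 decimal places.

p̂_MAP = 0.417

Prior: Beta(9.3, 9).
Data: 6 successes in 18 trials. The binomial likelihood contributes p^6(1−p)^12, so the posterior is Beta(9.3+6, 9+12) = Beta(15.3, 21).
For Beta(a, b) with a, b > 1 the mode is (a−1)/(a+b−2) = 14.3/34.3 ≈ 0.417.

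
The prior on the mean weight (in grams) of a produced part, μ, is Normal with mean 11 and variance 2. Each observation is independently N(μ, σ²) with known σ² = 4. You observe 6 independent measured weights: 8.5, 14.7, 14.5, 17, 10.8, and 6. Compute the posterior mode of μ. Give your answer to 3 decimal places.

μ̂_MAP = 11.688

n = 6; x̄ = (8.5 + 14.7 + 14.5 + 17 + 10.8 + 6)/6 = 71.5/6 = 143/12 ≈ 11.9167.
For a Normal prior and Normal likelihood with known variance, the posterior is Normal; its mode equals its mean, the precision-weighted average.
Prior precision 1/σ₀² = 1/2 = 0.5; data precision n/σ² = 6/4 = 1.5.
μ̂ = (0.5·11 + 1.5·(143/12)) / (0.5 + 1.5) = 23.375/2 = 11.6875 ≈ 11.688.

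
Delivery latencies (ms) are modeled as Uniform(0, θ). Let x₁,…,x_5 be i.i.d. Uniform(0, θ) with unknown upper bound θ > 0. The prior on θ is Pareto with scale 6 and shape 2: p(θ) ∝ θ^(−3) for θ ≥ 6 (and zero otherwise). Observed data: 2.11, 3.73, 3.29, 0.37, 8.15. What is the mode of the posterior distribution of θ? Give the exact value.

The Uniform(0, θ) likelihood is θ^(−n) for θ ≥ max(xᵢ), zero otherwise. Here max(xᵢ) = 8.15.
Posterior ∝ θ^(−3) · θ^(−5) = θ^(−8) on θ ≥ max(6, 8.15) = 8.15.
This density is strictly decreasing in θ, so the posterior mode lies at the lower boundary of the support.

θ̂_MAP = 8.15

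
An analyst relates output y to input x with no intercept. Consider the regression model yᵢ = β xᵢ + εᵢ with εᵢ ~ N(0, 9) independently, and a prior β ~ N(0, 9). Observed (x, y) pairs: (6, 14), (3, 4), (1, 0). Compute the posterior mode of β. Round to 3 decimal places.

β̂_MAP = 2.043

log p(β | y) = −Σ(yᵢ − βxᵢ)²/(2·9) − β²/(2·9) + const.
Setting the derivative to zero: Σxᵢ(yᵢ − βxᵢ)/9 − β/9 = 0, so β = Σxᵢyᵢ / (Σxᵢ² + σ²/τ²).
Σxᵢyᵢ = 6·14 + 3·4 + 1·0 = 96; Σxᵢ² = 46; σ²/τ² = 1.
β̂_MAP = 96 / (46 + 1) = 96/47 ≈ 2.043.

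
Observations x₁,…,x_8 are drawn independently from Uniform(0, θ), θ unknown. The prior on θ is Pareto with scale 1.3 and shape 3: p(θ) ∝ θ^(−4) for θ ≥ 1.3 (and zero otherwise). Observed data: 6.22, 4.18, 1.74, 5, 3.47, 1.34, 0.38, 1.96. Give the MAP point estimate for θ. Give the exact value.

θ̂_MAP = 6.22

The Uniform(0, θ) likelihood is θ^(−n) for θ ≥ max(xᵢ), zero otherwise. Here max(xᵢ) = 6.22.
Posterior ∝ θ^(−4) · θ^(−8) = θ^(−12) on θ ≥ max(1.3, 6.22) = 6.22.
This density is strictly decreasing in θ, so the posterior mode lies at the lower boundary of the support.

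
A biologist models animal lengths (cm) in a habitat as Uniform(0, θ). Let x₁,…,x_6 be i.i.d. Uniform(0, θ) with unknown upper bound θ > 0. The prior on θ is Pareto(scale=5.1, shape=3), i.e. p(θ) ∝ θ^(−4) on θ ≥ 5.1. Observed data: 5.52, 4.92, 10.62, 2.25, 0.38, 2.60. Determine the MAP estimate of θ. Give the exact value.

The Uniform(0, θ) likelihood is θ^(−n) for θ ≥ max(xᵢ), zero otherwise. Here max(xᵢ) = 10.62.
Posterior ∝ θ^(−4) · θ^(−6) = θ^(−10) on θ ≥ max(5.1, 10.62) = 10.62.
This density is strictly decreasing in θ, so the posterior mode lies at the lower boundary of the support.

θ̂_MAP = 10.62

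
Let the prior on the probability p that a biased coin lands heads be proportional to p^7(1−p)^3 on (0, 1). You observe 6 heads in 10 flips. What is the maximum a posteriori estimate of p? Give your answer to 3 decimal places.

p̂_MAP = 0.650

The prior density ∝ p^7(1−p)^3 is the kernel of Beta(8, 4).
Data: 6 successes in 10 trials. The binomial likelihood contributes p^6(1−p)^4, so the posterior is Beta(8+6, 4+4) = Beta(14, 8).
For Beta(a, b) with a, b > 1 the mode is (a−1)/(a+b−2) = 13/20 ≈ 0.650.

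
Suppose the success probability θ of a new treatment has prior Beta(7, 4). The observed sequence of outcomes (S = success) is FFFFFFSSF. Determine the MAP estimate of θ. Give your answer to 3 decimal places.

Prior: Beta(7, 4).
Data: 2 successes in 9 trials (from the sequence). The binomial likelihood contributes θ^2(1−θ)^7, so the posterior is Beta(7+2, 4+7) = Beta(9, 11).
For Beta(a, b) with a, b > 1 the mode is (a−1)/(a+b−2) = 8/18 ≈ 0.444.

θ̂_MAP = 0.444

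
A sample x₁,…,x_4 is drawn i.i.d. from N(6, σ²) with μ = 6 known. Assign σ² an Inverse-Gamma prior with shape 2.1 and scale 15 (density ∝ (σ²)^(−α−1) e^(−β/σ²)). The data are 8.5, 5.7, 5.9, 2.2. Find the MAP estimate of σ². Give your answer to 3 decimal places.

Sum of squared deviations about the known mean: SS = (8.5−6)² + (5.7−6)² + (5.9−6)² + (2.2−6)² = 20.79.
The Normal likelihood contributes (σ²)^(−n/2) exp(−SS/(2σ²)), so the posterior is Inverse-Gamma(α + n/2, β + SS/2) = Inverse-Gamma(4.1, 25.395).
The mode of Inverse-Gamma(a, b) is b/(a+1) = 25.395/5.1 ≈ 4.979.

σ̂²_MAP = 4.979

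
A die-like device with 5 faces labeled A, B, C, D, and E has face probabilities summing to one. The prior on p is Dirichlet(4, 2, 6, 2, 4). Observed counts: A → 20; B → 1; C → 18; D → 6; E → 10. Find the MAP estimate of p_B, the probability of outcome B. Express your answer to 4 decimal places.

The posterior is Dirichlet(αᵢ + nᵢ) = Dirichlet(24, 3, 24, 8, 14).
For a Dirichlet(a₁,…,a_K) with all aᵢ > 1, the mode has j-th component (aⱼ − 1)/(Σaᵢ − K).
Here Σaᵢ = 73 and K = 5, so p_B = (3 − 1)/(73 − 5) = 2/68 ≈ 0.0294.

MAP estimate of p_B = 0.0294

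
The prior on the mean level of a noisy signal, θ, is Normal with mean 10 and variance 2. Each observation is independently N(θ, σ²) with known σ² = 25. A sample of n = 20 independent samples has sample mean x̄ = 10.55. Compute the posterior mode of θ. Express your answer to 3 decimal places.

θ̂_MAP = 10.338

n = 20, x̄ = 10.55.
For a Normal prior and Normal likelihood with known variance, the posterior is Normal; its mode equals its mean, the precision-weighted average.
Prior precision 1/σ₀² = 1/2 = 0.5; data precision n/σ² = 20/25 = 0.8.
θ̂ = (0.5·10 + 0.8·10.55) / (0.5 + 0.8) = 13.44/1.3 = 672/65 ≈ 10.338.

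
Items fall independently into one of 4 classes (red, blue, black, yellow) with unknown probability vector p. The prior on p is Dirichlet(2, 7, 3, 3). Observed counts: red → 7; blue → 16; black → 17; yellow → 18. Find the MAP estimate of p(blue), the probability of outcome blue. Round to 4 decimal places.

The posterior is Dirichlet(αᵢ + nᵢ) = Dirichlet(9, 23, 20, 21).
For a Dirichlet(a₁,…,a_K) with all aᵢ > 1, the mode has j-th component (aⱼ − 1)/(Σaᵢ − K).
Here Σaᵢ = 73 and K = 4, so p(blue) = (23 − 1)/(73 − 4) = 22/69 ≈ 0.3188.

MAP estimate of p(blue) = 0.3188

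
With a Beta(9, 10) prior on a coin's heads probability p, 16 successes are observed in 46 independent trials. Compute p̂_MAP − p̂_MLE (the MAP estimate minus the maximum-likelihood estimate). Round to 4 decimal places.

Posterior is Beta(25, 40); MAP = (25−1)/(65−2) = 24/63 ≈ 0.38095.
MLE ignores the prior: p̂_MLE = k/n = 16/46 ≈ 0.34783.
Difference = 24/63 − 16/46 = 16/483 ≈ 0.0331.

MAP − MLE = 0.0331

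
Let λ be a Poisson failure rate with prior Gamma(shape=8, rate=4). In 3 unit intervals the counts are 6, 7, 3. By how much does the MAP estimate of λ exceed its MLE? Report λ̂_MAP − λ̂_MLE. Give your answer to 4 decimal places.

Σxᵢ = 16. Posterior is Gamma(24, 7); MAP = (24−1)/7 = 23/7 ≈ 3.28571.
MLE = x̄ = 16/3 ≈ 5.33333.
Difference = 23/7 − 16/3 = -43/21 ≈ -2.0476.

MAP − MLE = -2.0476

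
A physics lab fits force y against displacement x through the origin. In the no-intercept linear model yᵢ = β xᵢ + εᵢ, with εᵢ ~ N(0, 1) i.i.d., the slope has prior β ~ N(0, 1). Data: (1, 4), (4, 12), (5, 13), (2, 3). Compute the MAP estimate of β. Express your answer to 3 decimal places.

log p(β | y) = −Σ(yᵢ − βxᵢ)²/(2·1) − β²/(2·1) + const.
Setting the derivative to zero: Σxᵢ(yᵢ − βxᵢ)/1 − β/1 = 0, so β = Σxᵢyᵢ / (Σxᵢ² + σ²/τ²).
Σxᵢyᵢ = 1·4 + 4·12 + 5·13 + 2·3 = 123; Σxᵢ² = 46; σ²/τ² = 1.
β̂_MAP = 123 / (46 + 1) = 123/47 ≈ 2.617.

β̂_MAP = 2.617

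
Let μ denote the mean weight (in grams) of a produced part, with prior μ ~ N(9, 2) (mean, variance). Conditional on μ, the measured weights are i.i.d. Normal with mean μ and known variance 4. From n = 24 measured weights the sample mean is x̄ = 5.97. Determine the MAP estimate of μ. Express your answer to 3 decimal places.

n = 24, x̄ = 5.97.
For a Normal prior and Normal likelihood with known variance, the posterior is Normal; its mode equals its mean, the precision-weighted average.
Prior precision 1/σ₀² = 1/2 = 0.5; data precision n/σ² = 24/4 = 6.
μ̂ = (0.5·9 + 6·5.97) / (0.5 + 6) = 40.32/6.5 = 2016/325 ≈ 6.203.

μ̂_MAP = 6.203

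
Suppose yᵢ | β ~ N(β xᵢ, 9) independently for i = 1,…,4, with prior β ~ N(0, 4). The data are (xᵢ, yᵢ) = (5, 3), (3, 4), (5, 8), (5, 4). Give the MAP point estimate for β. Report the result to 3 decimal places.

β̂_MAP = 1.009

log p(β | y) = −Σ(yᵢ − βxᵢ)²/(2·9) − β²/(2·4) + const.
Setting the derivative to zero: Σxᵢ(yᵢ − βxᵢ)/9 − β/4 = 0, so β = Σxᵢyᵢ / (Σxᵢ² + σ²/τ²).
Σxᵢyᵢ = 5·3 + 3·4 + 5·8 + 5·4 = 87; Σxᵢ² = 84; σ²/τ² = 2.25.
β̂_MAP = 87 / (84 + 2.25) = 87/86.25 ≈ 1.009.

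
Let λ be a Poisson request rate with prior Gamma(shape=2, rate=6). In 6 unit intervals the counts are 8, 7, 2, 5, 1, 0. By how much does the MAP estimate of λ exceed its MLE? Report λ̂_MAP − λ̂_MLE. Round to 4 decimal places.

Σxᵢ = 23. Posterior is Gamma(25, 12); MAP = (25−1)/12 = 24/12 ≈ 2.00000.
MLE = x̄ = 23/6 ≈ 3.83333.
Difference = 24/12 − 23/6 = -11/6 ≈ -1.8333.

MAP − MLE = -1.8333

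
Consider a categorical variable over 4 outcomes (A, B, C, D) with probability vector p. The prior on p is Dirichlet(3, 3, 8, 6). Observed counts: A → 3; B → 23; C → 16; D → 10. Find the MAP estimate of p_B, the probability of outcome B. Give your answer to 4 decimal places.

The posterior is Dirichlet(αᵢ + nᵢ) = Dirichlet(6, 26, 24, 16).
For a Dirichlet(a₁,…,a_K) with all aᵢ > 1, the mode has j-th component (aⱼ − 1)/(Σaᵢ − K).
Here Σaᵢ = 72 and K = 4, so p_B = (26 − 1)/(72 − 4) = 25/68 ≈ 0.3676.

MAP estimate of p_B = 0.3676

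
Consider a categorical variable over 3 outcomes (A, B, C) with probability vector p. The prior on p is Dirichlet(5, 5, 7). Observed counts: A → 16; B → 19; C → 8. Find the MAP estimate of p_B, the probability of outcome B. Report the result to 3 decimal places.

MAP estimate of p_B = 0.404

The posterior is Dirichlet(αᵢ + nᵢ) = Dirichlet(21, 24, 15).
For a Dirichlet(a₁,…,a_K) with all aᵢ > 1, the mode has j-th component (aⱼ − 1)/(Σaᵢ − K).
Here Σaᵢ = 60 and K = 3, so p_B = (24 − 1)/(60 − 3) = 23/57 ≈ 0.404.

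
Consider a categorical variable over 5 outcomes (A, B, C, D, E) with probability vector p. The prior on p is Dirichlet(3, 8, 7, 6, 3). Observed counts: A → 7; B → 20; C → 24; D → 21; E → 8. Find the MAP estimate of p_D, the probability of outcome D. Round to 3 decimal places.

MAP estimate of p_D = 0.255

The posterior is Dirichlet(αᵢ + nᵢ) = Dirichlet(10, 28, 31, 27, 11).
For a Dirichlet(a₁,…,a_K) with all aᵢ > 1, the mode has j-th component (aⱼ − 1)/(Σaᵢ − K).
Here Σaᵢ = 107 and K = 5, so p_D = (27 − 1)/(107 − 5) = 26/102 ≈ 0.255.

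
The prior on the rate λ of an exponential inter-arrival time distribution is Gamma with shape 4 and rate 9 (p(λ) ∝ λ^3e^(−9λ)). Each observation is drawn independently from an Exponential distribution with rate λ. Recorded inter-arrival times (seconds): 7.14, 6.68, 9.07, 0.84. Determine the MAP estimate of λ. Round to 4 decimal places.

λ̂_MAP = 0.2139

The Exponential(rate=λ) likelihood is ∝ λ^n e^(−λΣtᵢ). Here n = 4 and Σtᵢ = 7.14 + 6.68 + 9.07 + 0.84 = 23.73.
Posterior ∝ λ^3e^(−9λ) · λ^4e^(−23.73λ) = λ^7e^(−32.73λ), i.e. Gamma(8, 32.73).
Mode = (a−1)/b = 7/32.73 ≈ 0.2139.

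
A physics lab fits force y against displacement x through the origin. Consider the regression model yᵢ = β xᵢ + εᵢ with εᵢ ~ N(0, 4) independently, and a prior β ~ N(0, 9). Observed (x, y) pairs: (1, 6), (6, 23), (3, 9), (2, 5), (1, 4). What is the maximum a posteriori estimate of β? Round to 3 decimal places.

log p(β | y) = −Σ(yᵢ − βxᵢ)²/(2·4) − β²/(2·9) + const.
Setting the derivative to zero: Σxᵢ(yᵢ − βxᵢ)/4 − β/9 = 0, so β = Σxᵢyᵢ / (Σxᵢ² + σ²/τ²).
Σxᵢyᵢ = 1·6 + 6·23 + 3·9 + 2·5 + 1·4 = 185; Σxᵢ² = 51; σ²/τ² = 4/9.
β̂_MAP = 185 / (51 + 4/9) = 185/(463/9) = 1665/463 ≈ 3.596.

β̂_MAP = 3.596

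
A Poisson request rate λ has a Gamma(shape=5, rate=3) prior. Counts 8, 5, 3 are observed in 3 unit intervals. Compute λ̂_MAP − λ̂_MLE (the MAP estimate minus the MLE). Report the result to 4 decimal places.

Σxᵢ = 16. Posterior is Gamma(21, 6); MAP = (21−1)/6 = 20/6 ≈ 3.33333.
MLE = x̄ = 16/3 ≈ 5.33333.
Difference = 20/6 − 16/3 = -2 ≈ -2.0000.

MAP − MLE = -2.0000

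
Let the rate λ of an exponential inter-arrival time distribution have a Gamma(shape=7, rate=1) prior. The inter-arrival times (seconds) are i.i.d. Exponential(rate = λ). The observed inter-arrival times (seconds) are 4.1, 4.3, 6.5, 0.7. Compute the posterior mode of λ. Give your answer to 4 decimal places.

The Exponential(rate=λ) likelihood is ∝ λ^n e^(−λΣtᵢ). Here n = 4 and Σtᵢ = 4.1 + 4.3 + 6.5 + 0.7 = 15.6.
Posterior ∝ λ^6e^(−1λ) · λ^4e^(−15.6λ) = λ^10e^(−16.6λ), i.e. Gamma(11, 16.6).
Mode = (a−1)/b = 10/16.6 ≈ 0.6024.

λ̂_MAP = 0.6024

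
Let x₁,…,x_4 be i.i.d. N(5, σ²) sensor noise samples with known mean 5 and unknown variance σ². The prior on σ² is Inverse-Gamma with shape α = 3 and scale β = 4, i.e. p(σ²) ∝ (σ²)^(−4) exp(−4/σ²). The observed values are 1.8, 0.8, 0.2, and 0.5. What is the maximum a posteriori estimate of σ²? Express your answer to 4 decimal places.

σ̂²_MAP = 6.5975

Sum of squared deviations about the known mean: SS = (1.8−5)² + (0.8−5)² + (0.2−5)² + (0.5−5)² = 71.17.
The Normal likelihood contributes (σ²)^(−n/2) exp(−SS/(2σ²)), so the posterior is Inverse-Gamma(α + n/2, β + SS/2) = Inverse-Gamma(5, 39.585).
The mode of Inverse-Gamma(a, b) is b/(a+1) = 39.585/6 ≈ 6.5975.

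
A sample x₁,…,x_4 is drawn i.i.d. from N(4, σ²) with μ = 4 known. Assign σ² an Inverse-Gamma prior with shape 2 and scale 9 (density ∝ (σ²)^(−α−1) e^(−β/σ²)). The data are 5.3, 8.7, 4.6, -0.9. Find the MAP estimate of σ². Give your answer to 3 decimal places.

σ̂²_MAP = 6.615

Sum of squared deviations about the known mean: SS = (5.3−4)² + (8.7−4)² + (4.6−4)² + (-0.9−4)² = 48.15.
The Normal likelihood contributes (σ²)^(−n/2) exp(−SS/(2σ²)), so the posterior is Inverse-Gamma(α + n/2, β + SS/2) = Inverse-Gamma(4, 33.075).
The mode of Inverse-Gamma(a, b) is b/(a+1) = 33.075/5 ≈ 6.615.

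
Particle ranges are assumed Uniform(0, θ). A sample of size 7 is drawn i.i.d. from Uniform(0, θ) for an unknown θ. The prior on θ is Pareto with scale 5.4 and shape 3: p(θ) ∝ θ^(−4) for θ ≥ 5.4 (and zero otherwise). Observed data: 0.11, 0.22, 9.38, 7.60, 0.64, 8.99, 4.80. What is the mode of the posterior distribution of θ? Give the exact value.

θ̂_MAP = 9.38

The Uniform(0, θ) likelihood is θ^(−n) for θ ≥ max(xᵢ), zero otherwise. Here max(xᵢ) = 9.38.
Posterior ∝ θ^(−4) · θ^(−7) = θ^(−11) on θ ≥ max(5.4, 9.38) = 9.38.
This density is strictly decreasing in θ, so the posterior mode lies at the lower boundary of the support.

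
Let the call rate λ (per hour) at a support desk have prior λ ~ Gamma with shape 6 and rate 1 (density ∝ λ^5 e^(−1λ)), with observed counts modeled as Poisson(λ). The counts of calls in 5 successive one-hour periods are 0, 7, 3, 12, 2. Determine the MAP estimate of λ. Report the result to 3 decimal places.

λ̂_MAP = 4.833

Σxᵢ = 0+7+3+12+2 = 24, with n = 5.
Posterior ∝ λ^5e^(−1λ) · λ^24e^(−5λ) = λ^29e^(−6λ), i.e. Gamma(shape=30, rate=6).
The mode of a Gamma(a, b) with a ≥ 1 (shape–rate) is (a−1)/b = 29/6 ≈ 4.833.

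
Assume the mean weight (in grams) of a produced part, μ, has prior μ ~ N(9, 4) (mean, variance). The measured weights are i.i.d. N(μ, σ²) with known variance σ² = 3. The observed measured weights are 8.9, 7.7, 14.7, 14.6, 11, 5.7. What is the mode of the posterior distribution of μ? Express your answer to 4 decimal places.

n = 6; x̄ = (8.9 + 7.7 + 14.7 + 14.6 + 11 + 5.7)/6 = 62.6/6 = 313/30 ≈ 10.4333.
For a Normal prior and Normal likelihood with known variance, the posterior is Normal; its mode equals its mean, the precision-weighted average.
Prior precision 1/σ₀² = 1/4 = 0.25; data precision n/σ² = 6/3 = 2.
μ̂ = (0.25·9 + 2·(313/30)) / (0.25 + 2) = (1387/60)/2.25 = 1387/135 ≈ 10.2741.

μ̂_MAP = 10.2741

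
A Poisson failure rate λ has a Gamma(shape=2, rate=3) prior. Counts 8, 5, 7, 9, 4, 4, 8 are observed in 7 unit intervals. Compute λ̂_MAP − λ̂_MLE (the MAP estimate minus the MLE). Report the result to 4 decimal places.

Σxᵢ = 45. Posterior is Gamma(47, 10); MAP = (47−1)/10 = 46/10 ≈ 4.60000.
MLE = x̄ = 45/7 ≈ 6.42857.
Difference = 46/10 − 45/7 = -64/35 ≈ -1.8286.

MAP − MLE = -1.8286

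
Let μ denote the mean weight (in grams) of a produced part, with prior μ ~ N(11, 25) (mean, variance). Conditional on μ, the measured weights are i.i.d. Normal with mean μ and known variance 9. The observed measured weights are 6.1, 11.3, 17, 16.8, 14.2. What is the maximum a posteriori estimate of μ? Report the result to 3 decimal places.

μ̂_MAP = 12.940

n = 5; x̄ = (6.1 + 11.3 + 17 + 16.8 + 14.2)/5 = 65.4/5 = 13.08.
For a Normal prior and Normal likelihood with known variance, the posterior is Normal; its mode equals its mean, the precision-weighted average.
Prior precision 1/σ₀² = 1/25 = 0.04; data precision n/σ² = 5/9.
μ̂ = (0.04·11 + (5/9)·13.08) / (0.04 + 5/9) = (578/75)/(134/225) = 867/67 ≈ 12.940.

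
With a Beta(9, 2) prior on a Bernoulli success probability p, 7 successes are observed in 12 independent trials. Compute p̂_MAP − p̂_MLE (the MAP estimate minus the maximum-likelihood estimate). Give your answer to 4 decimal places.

MAP − MLE = 0.1310

Posterior is Beta(16, 7); MAP = (16−1)/(23−2) = 15/21 ≈ 0.71429.
MLE ignores the prior: p̂_MLE = k/n = 7/12 ≈ 0.58333.
Difference = 15/21 − 7/12 = 11/84 ≈ 0.1310.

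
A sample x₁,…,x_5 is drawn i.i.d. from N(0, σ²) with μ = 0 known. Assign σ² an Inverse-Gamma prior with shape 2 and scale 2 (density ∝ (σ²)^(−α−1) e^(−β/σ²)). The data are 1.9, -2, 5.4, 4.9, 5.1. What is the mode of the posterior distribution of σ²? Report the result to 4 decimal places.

Sum of squared deviations about the known mean: SS = (1.9−0)² + (-2−0)² + (5.4−0)² + (4.9−0)² + (5.1−0)² = 86.79.
The Normal likelihood contributes (σ²)^(−n/2) exp(−SS/(2σ²)), so the posterior is Inverse-Gamma(α + n/2, β + SS/2) = Inverse-Gamma(4.5, 45.395).
The mode of Inverse-Gamma(a, b) is b/(a+1) = 45.395/5.5 ≈ 8.2536.

σ̂²_MAP = 8.2536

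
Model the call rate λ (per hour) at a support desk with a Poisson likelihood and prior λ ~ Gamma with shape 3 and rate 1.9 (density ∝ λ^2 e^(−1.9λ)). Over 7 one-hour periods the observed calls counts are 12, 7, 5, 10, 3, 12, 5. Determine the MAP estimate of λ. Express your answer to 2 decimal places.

λ̂_MAP = 6.29

Σxᵢ = 12+7+5+10+3+12+5 = 54, with n = 7.
Posterior ∝ λ^2e^(−1.9λ) · λ^54e^(−7λ) = λ^56e^(−8.9λ), i.e. Gamma(shape=57, rate=8.9).
The mode of a Gamma(a, b) with a ≥ 1 (shape–rate) is (a−1)/b = 56/8.9 ≈ 6.29.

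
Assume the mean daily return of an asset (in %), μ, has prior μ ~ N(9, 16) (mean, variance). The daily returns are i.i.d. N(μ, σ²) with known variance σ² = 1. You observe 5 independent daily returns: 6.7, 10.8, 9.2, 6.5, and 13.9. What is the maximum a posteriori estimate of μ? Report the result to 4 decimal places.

μ̂_MAP = 9.4148

n = 5; x̄ = (6.7 + 10.8 + 9.2 + 6.5 + 13.9)/5 = 47.1/5 = 9.42.
For a Normal prior and Normal likelihood with known variance, the posterior is Normal; its mode equals its mean, the precision-weighted average.
Prior precision 1/σ₀² = 1/16 = 0.0625; data precision n/σ² = 5/1 = 5.
μ̂ = (0.0625·9 + 5·9.42) / (0.0625 + 5) = 47.6625/5.0625 = 1271/135 ≈ 9.4148.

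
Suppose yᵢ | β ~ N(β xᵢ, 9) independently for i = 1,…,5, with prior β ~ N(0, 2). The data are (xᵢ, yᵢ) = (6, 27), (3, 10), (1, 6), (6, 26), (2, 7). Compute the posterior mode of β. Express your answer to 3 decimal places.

log p(β | y) = −Σ(yᵢ − βxᵢ)²/(2·9) − β²/(2·2) + const.
Setting the derivative to zero: Σxᵢ(yᵢ − βxᵢ)/9 − β/2 = 0, so β = Σxᵢyᵢ / (Σxᵢ² + σ²/τ²).
Σxᵢyᵢ = 6·27 + 3·10 + 1·6 + 6·26 + 2·7 = 368; Σxᵢ² = 86; σ²/τ² = 4.5.
β̂_MAP = 368 / (86 + 4.5) = 368/90.5 ≈ 4.066.

β̂_MAP = 4.066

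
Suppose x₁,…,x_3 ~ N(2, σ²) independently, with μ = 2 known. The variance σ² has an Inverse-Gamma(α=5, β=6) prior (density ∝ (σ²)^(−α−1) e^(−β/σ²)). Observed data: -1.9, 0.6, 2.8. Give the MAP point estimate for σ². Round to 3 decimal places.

Sum of squared deviations about the known mean: SS = (-1.9−2)² + (0.6−2)² + (2.8−2)² = 17.81.
The Normal likelihood contributes (σ²)^(−n/2) exp(−SS/(2σ²)), so the posterior is Inverse-Gamma(α + n/2, β + SS/2) = Inverse-Gamma(6.5, 14.905).
The mode of Inverse-Gamma(a, b) is b/(a+1) = 14.905/7.5 ≈ 1.987.

σ̂²_MAP = 1.987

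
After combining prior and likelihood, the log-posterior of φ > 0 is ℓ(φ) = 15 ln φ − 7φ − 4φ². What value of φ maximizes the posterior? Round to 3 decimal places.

φ̂_MAP = 1.000

ℓ'(φ) = 15/φ − 7 − 8φ. Setting this to zero and multiplying by φ: 8φ² + 7φ − 15 = 0.
φ = (−7 + √(7² + 4·8·15)) / (2·8) = (−7 + √529) / 16 = (−7 + 23)/16 = 1.
ℓ''(φ) = −15/φ² − 8 < 0, confirming a maximum.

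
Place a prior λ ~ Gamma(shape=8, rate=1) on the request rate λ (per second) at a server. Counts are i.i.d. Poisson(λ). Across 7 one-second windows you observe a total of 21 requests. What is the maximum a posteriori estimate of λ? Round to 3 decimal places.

λ̂_MAP = 3.500

Σxᵢ = 21, n = 7.
Posterior ∝ λ^7e^(−1λ) · λ^21e^(−7λ) = λ^28e^(−8λ), i.e. Gamma(shape=29, rate=8).
The mode of a Gamma(a, b) with a ≥ 1 (shape–rate) is (a−1)/b = 28/8 ≈ 3.500.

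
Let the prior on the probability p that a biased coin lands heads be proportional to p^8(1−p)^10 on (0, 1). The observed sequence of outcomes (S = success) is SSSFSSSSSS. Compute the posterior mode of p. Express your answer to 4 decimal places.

The prior density ∝ p^8(1−p)^10 is the kernel of Beta(9, 11).
Data: 9 successes in 10 trials (from the sequence). The binomial likelihood contributes p^9(1−p)^1, so the posterior is Beta(9+9, 11+1) = Beta(18, 12).
For Beta(a, b) with a, b > 1 the mode is (a−1)/(a+b−2) = 17/28 ≈ 0.6071.

p̂_MAP = 0.6071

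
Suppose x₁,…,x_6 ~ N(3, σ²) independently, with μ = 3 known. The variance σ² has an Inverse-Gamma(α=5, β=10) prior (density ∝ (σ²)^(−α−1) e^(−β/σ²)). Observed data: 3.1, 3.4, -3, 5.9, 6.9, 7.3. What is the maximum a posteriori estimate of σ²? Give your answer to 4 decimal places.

σ̂²_MAP = 5.4600

Sum of squared deviations about the known mean: SS = (3.1−3)² + (3.4−3)² + (-3−3)² + (5.9−3)² + (6.9−3)² + (7.3−3)² = 78.28.
The Normal likelihood contributes (σ²)^(−n/2) exp(−SS/(2σ²)), so the posterior is Inverse-Gamma(α + n/2, β + SS/2) = Inverse-Gamma(8, 49.14).
The mode of Inverse-Gamma(a, b) is b/(a+1) = 49.14/9 ≈ 5.4600.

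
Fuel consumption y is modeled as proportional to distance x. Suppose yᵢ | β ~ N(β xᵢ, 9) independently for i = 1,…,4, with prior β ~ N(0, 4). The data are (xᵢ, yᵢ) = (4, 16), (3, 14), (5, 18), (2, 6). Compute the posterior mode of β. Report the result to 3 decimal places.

log p(β | y) = −Σ(yᵢ − βxᵢ)²/(2·9) − β²/(2·4) + const.
Setting the derivative to zero: Σxᵢ(yᵢ − βxᵢ)/9 − β/4 = 0, so β = Σxᵢyᵢ / (Σxᵢ² + σ²/τ²).
Σxᵢyᵢ = 4·16 + 3·14 + 5·18 + 2·6 = 208; Σxᵢ² = 54; σ²/τ² = 2.25.
β̂_MAP = 208 / (54 + 2.25) = 208/56.25 ≈ 3.698.

β̂_MAP = 3.698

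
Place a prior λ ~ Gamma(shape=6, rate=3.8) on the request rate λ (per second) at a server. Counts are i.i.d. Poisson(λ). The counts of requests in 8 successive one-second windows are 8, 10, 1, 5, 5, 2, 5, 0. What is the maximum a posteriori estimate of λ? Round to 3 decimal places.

Σxᵢ = 8+10+1+5+5+2+5+0 = 36, with n = 8.
Posterior ∝ λ^5e^(−3.8λ) · λ^36e^(−8λ) = λ^41e^(−11.8λ), i.e. Gamma(shape=42, rate=11.8).
The mode of a Gamma(a, b) with a ≥ 1 (shape–rate) is (a−1)/b = 41/11.8 ≈ 3.475.

λ̂_MAP = 3.475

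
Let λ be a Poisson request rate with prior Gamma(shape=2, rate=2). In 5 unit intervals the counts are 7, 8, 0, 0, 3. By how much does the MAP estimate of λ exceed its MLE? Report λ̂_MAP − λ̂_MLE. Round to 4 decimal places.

MAP − MLE = -0.8857

Σxᵢ = 18. Posterior is Gamma(20, 7); MAP = (20−1)/7 = 19/7 ≈ 2.71429.
MLE = x̄ = 18/5 ≈ 3.60000.
Difference = 19/7 − 18/5 = -31/35 ≈ -0.8857.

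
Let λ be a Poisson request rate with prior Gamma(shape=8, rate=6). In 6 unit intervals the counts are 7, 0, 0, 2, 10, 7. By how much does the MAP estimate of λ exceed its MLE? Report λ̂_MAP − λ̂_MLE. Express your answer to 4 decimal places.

Σxᵢ = 26. Posterior is Gamma(34, 12); MAP = (34−1)/12 = 33/12 ≈ 2.75000.
MLE = x̄ = 26/6 ≈ 4.33333.
Difference = 33/12 − 26/6 = -19/12 ≈ -1.5833.

MAP − MLE = -1.5833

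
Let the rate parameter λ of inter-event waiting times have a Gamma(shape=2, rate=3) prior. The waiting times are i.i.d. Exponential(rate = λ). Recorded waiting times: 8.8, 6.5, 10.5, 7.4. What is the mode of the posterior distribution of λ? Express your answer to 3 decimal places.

λ̂_MAP = 0.138

The Exponential(rate=λ) likelihood is ∝ λ^n e^(−λΣtᵢ). Here n = 4 and Σtᵢ = 8.8 + 6.5 + 10.5 + 7.4 = 33.2.
Posterior ∝ λe^(−3λ) · λ^4e^(−33.2λ) = λ^5e^(−36.2λ), i.e. Gamma(6, 36.2).
Mode = (a−1)/b = 5/36.2 ≈ 0.138.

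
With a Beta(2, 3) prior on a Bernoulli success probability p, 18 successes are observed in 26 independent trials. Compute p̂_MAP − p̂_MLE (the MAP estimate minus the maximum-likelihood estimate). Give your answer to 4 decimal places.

MAP − MLE = -0.0371

Posterior is Beta(20, 11); MAP = (20−1)/(31−2) = 19/29 ≈ 0.65517.
MLE ignores the prior: p̂_MLE = k/n = 18/26 ≈ 0.69231.
Difference = 19/29 − 18/26 = -14/377 ≈ -0.0371.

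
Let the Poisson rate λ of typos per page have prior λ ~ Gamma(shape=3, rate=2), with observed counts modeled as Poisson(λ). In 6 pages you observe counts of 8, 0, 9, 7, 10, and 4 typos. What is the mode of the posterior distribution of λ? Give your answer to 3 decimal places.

Σxᵢ = 8+0+9+7+10+4 = 38, with n = 6.
Posterior ∝ λ^2e^(−2λ) · λ^38e^(−6λ) = λ^40e^(−8λ), i.e. Gamma(shape=41, rate=8).
The mode of a Gamma(a, b) with a ≥ 1 (shape–rate) is (a−1)/b = 40/8 ≈ 5.000.

λ̂_MAP = 5.000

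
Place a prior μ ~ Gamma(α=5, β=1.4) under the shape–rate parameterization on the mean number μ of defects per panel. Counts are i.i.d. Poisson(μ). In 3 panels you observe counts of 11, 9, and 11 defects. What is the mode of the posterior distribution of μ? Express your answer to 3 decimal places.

μ̂_MAP = 7.955

Σxᵢ = 11+9+11 = 31, with n = 3.
Posterior ∝ μ^4e^(−1.4μ) · μ^31e^(−3μ) = μ^35e^(−4.4μ), i.e. Gamma(shape=36, rate=4.4).
The mode of a Gamma(a, b) with a ≥ 1 (shape–rate) is (a−1)/b = 35/4.4 ≈ 7.955.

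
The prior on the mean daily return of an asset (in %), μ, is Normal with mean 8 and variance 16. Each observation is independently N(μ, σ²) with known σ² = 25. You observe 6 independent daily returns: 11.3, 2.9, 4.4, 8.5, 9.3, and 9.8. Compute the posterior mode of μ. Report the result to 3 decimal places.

μ̂_MAP = 7.762

n = 6; x̄ = (11.3 + 2.9 + 4.4 + 8.5 + 9.3 + 9.8)/6 = 46.2/6 = 7.7.
For a Normal prior and Normal likelihood with known variance, the posterior is Normal; its mode equals its mean, the precision-weighted average.
Prior precision 1/σ₀² = 1/16 = 0.0625; data precision n/σ² = 6/25 = 0.24.
μ̂ = (0.0625·8 + 0.24·7.7) / (0.0625 + 0.24) = 2.348/0.3025 = 4696/605 ≈ 7.762.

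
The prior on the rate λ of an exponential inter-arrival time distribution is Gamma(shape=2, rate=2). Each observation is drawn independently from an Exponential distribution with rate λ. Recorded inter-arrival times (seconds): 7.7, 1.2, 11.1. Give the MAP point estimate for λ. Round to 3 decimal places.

λ̂_MAP = 0.182

The Exponential(rate=λ) likelihood is ∝ λ^n e^(−λΣtᵢ). Here n = 3 and Σtᵢ = 7.7 + 1.2 + 11.1 = 20.
Posterior ∝ λe^(−2λ) · λ^3e^(−20λ) = λ^4e^(−22λ), i.e. Gamma(5, 22).
Mode = (a−1)/b = 4/22 ≈ 0.182.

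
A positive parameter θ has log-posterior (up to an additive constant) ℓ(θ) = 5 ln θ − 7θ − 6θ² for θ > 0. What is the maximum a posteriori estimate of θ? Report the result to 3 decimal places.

θ̂_MAP = 0.417

ℓ'(θ) = 5/θ − 7 − 12θ. Setting this to zero and multiplying by θ: 12θ² + 7θ − 5 = 0.
θ = (−7 + √(7² + 4·12·5)) / (2·12) = (−7 + √289) / 24 = (−7 + 17)/24 = 5/12.
ℓ''(θ) = −5/θ² − 12 < 0, confirming a maximum.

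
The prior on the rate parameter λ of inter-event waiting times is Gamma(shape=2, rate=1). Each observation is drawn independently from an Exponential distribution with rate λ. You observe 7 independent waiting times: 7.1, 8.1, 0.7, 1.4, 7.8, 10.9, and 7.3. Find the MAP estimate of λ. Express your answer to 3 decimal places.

The Exponential(rate=λ) likelihood is ∝ λ^n e^(−λΣtᵢ). Here n = 7 and Σtᵢ = 7.1 + 8.1 + 0.7 + 1.4 + 7.8 + 10.9 + 7.3 = 43.3.
Posterior ∝ λe^(−1λ) · λ^7e^(−43.3λ) = λ^8e^(−44.3λ), i.e. Gamma(9, 44.3).
Mode = (a−1)/b = 8/44.3 ≈ 0.181.

λ̂_MAP = 0.181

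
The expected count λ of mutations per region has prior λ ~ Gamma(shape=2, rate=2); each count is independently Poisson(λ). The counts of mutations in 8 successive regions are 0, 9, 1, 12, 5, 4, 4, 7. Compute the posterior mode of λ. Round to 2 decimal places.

Σxᵢ = 0+9+1+12+5+4+4+7 = 42, with n = 8.
Posterior ∝ λe^(−2λ) · λ^42e^(−8λ) = λ^43e^(−10λ), i.e. Gamma(shape=44, rate=10).
The mode of a Gamma(a, b) with a ≥ 1 (shape–rate) is (a−1)/b = 43/10 ≈ 4.30.

λ̂_MAP = 4.30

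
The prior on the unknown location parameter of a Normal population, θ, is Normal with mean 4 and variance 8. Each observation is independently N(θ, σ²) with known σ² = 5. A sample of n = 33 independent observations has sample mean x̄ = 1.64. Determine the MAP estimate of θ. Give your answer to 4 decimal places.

θ̂_MAP = 1.6839

n = 33, x̄ = 1.64.
For a Normal prior and Normal likelihood with known variance, the posterior is Normal; its mode equals its mean, the precision-weighted average.
Prior precision 1/σ₀² = 1/8 = 0.125; data precision n/σ² = 33/5 = 6.6.
θ̂ = (0.125·4 + 6.6·1.64) / (0.125 + 6.6) = 11.324/6.725 = 11324/6725 ≈ 1.6839.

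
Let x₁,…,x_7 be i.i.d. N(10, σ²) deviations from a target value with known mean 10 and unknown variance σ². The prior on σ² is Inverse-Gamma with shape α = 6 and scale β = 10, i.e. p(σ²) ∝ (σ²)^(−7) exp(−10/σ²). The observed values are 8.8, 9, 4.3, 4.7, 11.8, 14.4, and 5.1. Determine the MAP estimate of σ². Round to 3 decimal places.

Sum of squared deviations about the known mean: SS = (8.8−10)² + (9−10)² + (4.3−10)² + (4.7−10)² + (11.8−10)² + (14.4−10)² + (5.1−10)² = 109.63.
The Normal likelihood contributes (σ²)^(−n/2) exp(−SS/(2σ²)), so the posterior is Inverse-Gamma(α + n/2, β + SS/2) = Inverse-Gamma(9.5, 64.815).
The mode of Inverse-Gamma(a, b) is b/(a+1) = 64.815/10.5 ≈ 6.173.

σ̂²_MAP = 6.173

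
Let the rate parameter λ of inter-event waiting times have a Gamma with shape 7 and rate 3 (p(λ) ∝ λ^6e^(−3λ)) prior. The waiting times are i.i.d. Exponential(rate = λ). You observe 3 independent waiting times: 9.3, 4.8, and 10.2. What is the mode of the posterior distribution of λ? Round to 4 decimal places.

λ̂_MAP = 0.3297

The Exponential(rate=λ) likelihood is ∝ λ^n e^(−λΣtᵢ). Here n = 3 and Σtᵢ = 9.3 + 4.8 + 10.2 = 24.3.
Posterior ∝ λ^6e^(−3λ) · λ^3e^(−24.3λ) = λ^9e^(−27.3λ), i.e. Gamma(10, 27.3).
Mode = (a−1)/b = 9/27.3 ≈ 0.3297.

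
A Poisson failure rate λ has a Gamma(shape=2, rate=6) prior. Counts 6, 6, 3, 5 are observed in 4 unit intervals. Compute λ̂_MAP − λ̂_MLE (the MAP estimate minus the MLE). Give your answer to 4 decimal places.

MAP − MLE = -2.9000

Σxᵢ = 20. Posterior is Gamma(22, 10); MAP = (22−1)/10 = 21/10 ≈ 2.10000.
MLE = x̄ = 20/4 ≈ 5.00000.
Difference = 21/10 − 20/4 = -29/10 ≈ -2.9000.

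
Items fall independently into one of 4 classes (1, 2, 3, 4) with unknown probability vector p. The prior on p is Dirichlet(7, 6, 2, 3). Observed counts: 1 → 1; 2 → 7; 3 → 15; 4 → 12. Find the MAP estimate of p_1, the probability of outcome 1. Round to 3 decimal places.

MAP estimate: 0.143

The posterior is Dirichlet(αᵢ + nᵢ) = Dirichlet(8, 13, 17, 15).
For a Dirichlet(a₁,…,a_K) with all aᵢ > 1, the mode has j-th component (aⱼ − 1)/(Σaᵢ − K).
Here Σaᵢ = 53 and K = 4, so p_1 = (8 − 1)/(53 − 4) = 7/49 ≈ 0.143.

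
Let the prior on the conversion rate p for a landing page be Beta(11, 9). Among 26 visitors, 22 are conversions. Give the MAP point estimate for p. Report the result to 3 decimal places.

p̂_MAP = 0.727

Prior: Beta(11, 9).
Data: 22 successes in 26 trials. The binomial likelihood contributes p^22(1−p)^4, so the posterior is Beta(11+22, 9+4) = Beta(33, 13).
For Beta(a, b) with a, b > 1 the mode is (a−1)/(a+b−2) = 32/44 ≈ 0.727.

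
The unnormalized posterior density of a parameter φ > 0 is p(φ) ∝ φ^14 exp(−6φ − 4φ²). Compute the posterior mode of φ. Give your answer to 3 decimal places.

φ̂_MAP = 1.000

ℓ'(φ) = 14/φ − 6 − 8φ. Setting this to zero and multiplying by φ: 8φ² + 6φ − 14 = 0.
φ = (−6 + √(6² + 4·8·14)) / (2·8) = (−6 + √484) / 16 = (−6 + 22)/16 = 1.
ℓ''(φ) = −14/φ² − 8 < 0, confirming a maximum.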